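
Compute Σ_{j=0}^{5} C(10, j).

1 + 10 + 45 + 120 + 210 + 252 = 638.

638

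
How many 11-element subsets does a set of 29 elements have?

34597290

C(29,11) = (29·28·27·26·25·24·23·22·21·20·19) / 11! = 1381013105472000 / 39916800 = 34597290.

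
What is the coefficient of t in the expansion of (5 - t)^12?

-585937500

The general term is C(12,j)·(5)^j·(-t)^(12-j); the t^1 term has j = 11.
C(12,11) = 12.
Coefficient = C(12,11) · 5^11 · (-1)^1 = 12 · 48828125 · (-1) = -585937500.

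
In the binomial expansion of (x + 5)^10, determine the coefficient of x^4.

The general term is C(10,j)·(x)^j·(5)^(10-j); the x^4 term has j = 4.
C(10,4) = 210.
Coefficient = C(10,4) · 5^6 = 210 · 15625 = 3281250.

3281250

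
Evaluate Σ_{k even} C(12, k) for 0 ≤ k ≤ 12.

Even-k terms of row 12 sum to 2^11 = 2048.

2048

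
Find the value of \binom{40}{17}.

C(40,17) = (40·39·38·37·36·35·34·33·32·31·30·29·28·27·26·25·24) / 17! = 31560991604212034764800000 / 355687428096000 = 88732378800.

88732378800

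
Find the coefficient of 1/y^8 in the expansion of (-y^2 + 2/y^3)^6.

General term: C(6,j)·(-y^2)^j·(2/y^3)^(6-j), with y-exponent 2j − 3(6−j) = 5j − 18.
Set 5j − 18 = -8: j = 2.
C(6,2) = 15; (-1)^2 = 1; 2^4 = 16.
Coefficient = 15 · 1 · 16 = 240.

240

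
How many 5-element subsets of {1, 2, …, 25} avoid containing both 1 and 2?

51359

All 5-subsets: C(25,5) = 53130. Those containing both fixed elements: C(23,3) = 1771.
53130 − 1771 = 51359.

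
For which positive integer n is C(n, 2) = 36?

9

n(n−1)/2 = 36 ⇒ n(n−1) = 72. Since 9·8 = 72, n = 9.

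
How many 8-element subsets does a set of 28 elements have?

C(28,8) = (28·27·26·25·24·23·22·21) / 8! = 125318793600 / 40320 = 3108105.

3108105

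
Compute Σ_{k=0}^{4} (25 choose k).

15276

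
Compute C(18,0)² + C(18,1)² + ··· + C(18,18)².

By Vandermonde's identity, Σ C(18,i)² = C(36,18) = 9075135300.

9075135300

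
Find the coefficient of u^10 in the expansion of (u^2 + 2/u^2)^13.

11440

General term: C(13,j)·(u^2)^j·(2/u^2)^(13-j), with u-exponent 2j − 2(13−j) = 4j − 26.
Set 4j − 26 = 10: j = 9.
C(13,9) = 715; 1^9 = 1; 2^4 = 16.
Coefficient = 715 · 1 · 16 = 11440.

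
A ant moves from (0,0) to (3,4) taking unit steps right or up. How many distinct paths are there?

35

Each path is a sequence of 7 steps with 3 rights: C(7,3) = 35.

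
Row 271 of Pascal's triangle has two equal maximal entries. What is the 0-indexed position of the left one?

For odd n = 271, C(271,k) peaks at k = (n−1)/2 and (n+1)/2; the lower is 135.

135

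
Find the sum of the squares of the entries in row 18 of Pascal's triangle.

By Vandermonde's identity, Σ C(18,r)² = C(36,18) = 9075135300.

9075135300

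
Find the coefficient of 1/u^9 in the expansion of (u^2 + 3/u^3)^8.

13608

General term: C(8,j)·(u^2)^j·(3/u^3)^(8-j), with u-exponent 2j − 3(8−j) = 5j − 24.
Set 5j − 24 = -9: j = 3.
C(8,3) = 56; 1^3 = 1; 3^5 = 243.
Coefficient = 56 · 1 · 243 = 13608.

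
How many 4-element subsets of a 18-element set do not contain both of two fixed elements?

All 4-subsets: C(18,4) = 3060. Those containing both fixed elements: C(16,2) = 120.
3060 − 120 = 2940.

2940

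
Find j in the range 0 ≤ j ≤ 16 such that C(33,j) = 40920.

C(33,j) increases on 0 ≤ j ≤ 16. C(33,3) = 5456 and C(33,4) = 40920, so j = 4.

4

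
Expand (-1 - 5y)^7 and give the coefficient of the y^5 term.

The general term is C(7,j)·(-1)^j·(-5y)^(7-j); the y^5 term has j = 2.
C(7,2) = 21.
Coefficient = C(7,2) · (-5)^5 = 21 · (-3125) = -65625.

-65625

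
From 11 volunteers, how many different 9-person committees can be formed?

55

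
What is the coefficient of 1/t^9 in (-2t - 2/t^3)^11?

-946176

General term: C(11,j)·(-2t)^j·(-2/t^3)^(11-j), with t-exponent 1j − 3(11−j) = 4j − 33.
Set 4j − 33 = -9: j = 6.
C(11,6) = 462; (-2)^6 = 64; (-2)^5 = -32.
Coefficient = 462 · 64 · (-32) = -946176.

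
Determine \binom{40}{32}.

76904685

C(40,32) = C(40,8) by symmetry.
C(40,8) = (40·39·38·37·36·35·34·33) / 8! = 3100796899200 / 40320 = 76904685.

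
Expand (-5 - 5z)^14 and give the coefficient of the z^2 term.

The general term is C(14,j)·(-5)^j·(-5z)^(14-j); the z^2 term has j = 12.
C(14,12) = 91.
Coefficient = C(14,12) · (-5)^12 · (-5)^2 = 91 · 244140625 · 25 = 555419921875.

555419921875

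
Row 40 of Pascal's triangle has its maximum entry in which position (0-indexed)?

20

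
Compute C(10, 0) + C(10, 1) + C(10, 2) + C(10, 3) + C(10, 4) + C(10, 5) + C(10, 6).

1 + 10 + 45 + 120 + 210 + 252 + 210 = 848.

848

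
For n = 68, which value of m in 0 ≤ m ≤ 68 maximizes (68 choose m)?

34

C(68,m) is maximized at m = 68/2 = 34.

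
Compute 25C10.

C(25,10) = (25·24·23·22·21·20·19·18·17·16) / 10! = 11861676288000 / 3628800 = 3268760.

3268760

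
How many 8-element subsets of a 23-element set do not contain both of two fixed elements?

436050

All 8-subsets: C(23,8) = 490314. Those containing both fixed elements: C(21,6) = 54264.
490314 − 54264 = 436050.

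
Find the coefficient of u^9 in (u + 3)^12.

The general term is C(12,j)·(u)^j·(3)^(12-j); the u^9 term has j = 9.
C(12,9) = 220.
Coefficient = C(12,9) · 3^3 = 220 · 27 = 5940.

5940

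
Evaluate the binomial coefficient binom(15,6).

C(15,6) = (15·14·13·12·11·10) / 6! = 3603600 / 720 = 5005.

5005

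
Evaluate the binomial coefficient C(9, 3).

C(9,3) = (9·8·7) / 3! = 504 / 6 = 84.

84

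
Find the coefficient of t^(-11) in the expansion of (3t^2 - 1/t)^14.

-42

General term: C(14,j)·(3t^2)^j·(-1/t)^(14-j), with t-exponent 2j − 1(14−j) = 3j − 14.
Set 3j − 14 = -11: j = 1.
C(14,1) = 14; 3^1 = 3; (-1)^13 = -1.
Coefficient = 14 · 3 · (-1) = -42.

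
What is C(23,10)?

C(23,10) = (23·22·21·20·19·18·17·16·15·14) / 10! = 4151586700800 / 3628800 = 1144066.

1144066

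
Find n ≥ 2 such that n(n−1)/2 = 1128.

n(n−1)/2 = 1128 ⇒ n(n−1) = 2256. Since 48·47 = 2256, n = 48.

48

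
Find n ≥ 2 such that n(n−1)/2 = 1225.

n(n−1)/2 = 1225 ⇒ n(n−1) = 2450. Since 50·49 = 2450, n = 50.

50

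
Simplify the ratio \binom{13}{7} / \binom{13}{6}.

1

C(n,k+1)/C(n,k) = (n−k)/(k+1) = (13−6)/(6+1) = 7/7 = 1.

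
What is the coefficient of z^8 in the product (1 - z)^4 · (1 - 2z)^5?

Coefficient of z^8 = Σ_{j} C(4,j)·(-1)^j·C(5,8-j)·(-2)^(8-j) for j from 3 to 4.
= 128 + 80 = 208.

208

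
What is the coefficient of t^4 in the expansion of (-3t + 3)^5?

The general term is C(5,j)·(-3t)^j·(3)^(5-j); the t^4 term has j = 4.
C(5,4) = 5.
Coefficient = C(5,4) · (-3)^4 · 3^1 = 5 · 81 · 3 = 1215.

1215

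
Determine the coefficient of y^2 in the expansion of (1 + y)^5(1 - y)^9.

1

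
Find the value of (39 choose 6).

3262623

C(39,6) = (39·38·37·36·35·34) / 6! = 2349088560 / 720 = 3262623.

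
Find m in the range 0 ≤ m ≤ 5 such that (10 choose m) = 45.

2

C(10,m) increases on 0 ≤ m ≤ 5. C(10,1) = 10 and C(10,2) = 45, so m = 2.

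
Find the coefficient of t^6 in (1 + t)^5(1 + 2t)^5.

Coefficient of t^6 = Σ_{j} C(5,j)·1^j·C(5,6-j)·2^(6-j) for j from 1 to 5.
= 160 + 800 + 800 + 200 + 10 = 1970.

1970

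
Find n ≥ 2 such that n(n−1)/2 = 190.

n(n−1)/2 = 190 ⇒ n(n−1) = 380. Since 20·19 = 380, n = 20.

20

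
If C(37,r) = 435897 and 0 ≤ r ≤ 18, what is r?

C(37,r) increases on 0 ≤ r ≤ 18. C(37,4) = 66045 and C(37,5) = 435897, so r = 5.

5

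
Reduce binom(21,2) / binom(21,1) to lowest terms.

C(n,k+1)/C(n,k) = (n−k)/(k+1) = (21−1)/(1+1) = 20/2 = 10.

10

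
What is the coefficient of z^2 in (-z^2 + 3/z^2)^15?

14073345

General term: C(15,j)·(-z^2)^j·(3/z^2)^(15-j), with z-exponent 2j − 2(15−j) = 4j − 30.
Set 4j − 30 = 2: j = 8.
C(15,8) = 6435; (-1)^8 = 1; 3^7 = 2187.
Coefficient = 6435 · 1 · 2187 = 14073345.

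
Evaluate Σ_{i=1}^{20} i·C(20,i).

10485760

Since i·C(20,i) = 20·C(19,i−1), the sum is 20·2^19 = 20·524288 = 10485760.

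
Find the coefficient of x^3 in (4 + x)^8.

57344

The general term is C(8,j)·(4)^j·(x)^(8-j); the x^3 term has j = 5.
C(8,5) = 56.
Coefficient = C(8,5) · 4^5 = 56 · 1024 = 57344.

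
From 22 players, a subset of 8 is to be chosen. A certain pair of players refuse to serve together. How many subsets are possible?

281010

All 8-subsets: C(22,8) = 319770. Those containing both fixed elements: C(20,6) = 38760.
319770 − 38760 = 281010.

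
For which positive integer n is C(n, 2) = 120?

16

n(n−1)/2 = 120 ⇒ n(n−1) = 240. Since 16·15 = 240, n = 16.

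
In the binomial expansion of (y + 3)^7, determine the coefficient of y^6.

21

The general term is C(7,j)·(y)^j·(3)^(7-j); the y^6 term has j = 6.
C(7,6) = 7.
Coefficient = C(7,6) · 3^1 = 7 · 3 = 21.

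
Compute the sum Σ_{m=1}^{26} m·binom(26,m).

872415232

Differentiating (1+x)^26 and setting x=1: Σ m·C(26,m) = 26·2^25 = 872415232.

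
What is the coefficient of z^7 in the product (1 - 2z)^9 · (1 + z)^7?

Coefficient of z^7 = Σ_{j} C(9,j)·(-2)^j·C(7,7-j)·1^(7-j) for j from 0 to 7.
= 1 + (-126) + 3024 + (-23520) + 70560 + (-84672) + 37632 + (-4608) = -1709.

-1709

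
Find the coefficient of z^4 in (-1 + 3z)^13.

-57915

The general term is C(13,j)·(-1)^j·(3z)^(13-j); the z^4 term has j = 9.
C(13,9) = 715.
Coefficient = C(13,9) · (-1)^9 · 3^4 = 715 · (-1) · 81 = -57915.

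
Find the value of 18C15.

816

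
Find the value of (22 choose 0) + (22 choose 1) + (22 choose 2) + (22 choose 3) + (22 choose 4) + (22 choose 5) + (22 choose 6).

110056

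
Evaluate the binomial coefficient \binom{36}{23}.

2310789600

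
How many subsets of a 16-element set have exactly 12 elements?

1820

Choose the 12 positions: C(16,12) = 1820.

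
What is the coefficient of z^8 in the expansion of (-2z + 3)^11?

1140480

The general term is C(11,j)·(-2z)^j·(3)^(11-j); the z^8 term has j = 8.
C(11,8) = 165.
Coefficient = C(11,8) · (-2)^8 · 3^3 = 165 · 256 · 27 = 1140480.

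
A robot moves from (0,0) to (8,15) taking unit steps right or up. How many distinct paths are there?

Each path is a sequence of 23 steps with 8 rights: C(23,8) = 490314.

490314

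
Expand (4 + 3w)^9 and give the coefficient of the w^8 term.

The general term is C(9,j)·(4)^j·(3w)^(9-j); the w^8 term has j = 1.
C(9,1) = 9.
Coefficient = C(9,1) · 4^1 · 3^8 = 9 · 4 · 6561 = 236196.

236196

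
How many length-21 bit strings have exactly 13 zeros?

203490

Choose the 13 positions: C(21,13) = 203490.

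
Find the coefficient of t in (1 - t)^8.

-8

The general term is C(8,j)·(1)^j·(-t)^(8-j); the t^1 term has j = 7.
C(8,7) = 8.
Coefficient = C(8,7) · (-1)^1 = 8 · (-1) = -8.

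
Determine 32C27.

201376

C(32,27) = C(32,5) by symmetry.
C(32,5) = (32·31·30·29·28) / 5! = 24165120 / 120 = 201376.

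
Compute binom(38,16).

22239974430

C(38,16) = (38·37·36·35·34·33·32·31·30·29·28·27·26·25·24·23) / 16! = 465322312113382563840000 / 20922789888000 = 22239974430.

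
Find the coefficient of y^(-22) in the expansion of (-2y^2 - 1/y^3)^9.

-18

General term: C(9,j)·(-2y^2)^j·(-1/y^3)^(9-j), with y-exponent 2j − 3(9−j) = 5j − 27.
Set 5j − 27 = -22: j = 1.
C(9,1) = 9; (-2)^1 = -2; (-1)^8 = 1.
Coefficient = 9 · (-2) · 1 = -18.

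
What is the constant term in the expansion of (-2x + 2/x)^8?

17920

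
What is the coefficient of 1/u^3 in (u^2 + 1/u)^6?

6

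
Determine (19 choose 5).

C(19,5) = (19·18·17·16·15) / 5! = 1395360 / 120 = 11628.

11628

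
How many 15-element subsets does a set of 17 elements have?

136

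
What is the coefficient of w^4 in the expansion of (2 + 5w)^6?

The general term is C(6,j)·(2)^j·(5w)^(6-j); the w^4 term has j = 2.
C(6,2) = 15.
Coefficient = C(6,2) · 2^2 · 5^4 = 15 · 4 · 625 = 37500.

37500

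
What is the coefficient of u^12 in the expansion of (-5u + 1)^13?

The general term is C(13,j)·(-5u)^j·(1)^(13-j); the u^12 term has j = 12.
C(13,12) = 13.
Coefficient = C(13,12) · (-5)^12 = 13 · 244140625 = 3173828125.

3173828125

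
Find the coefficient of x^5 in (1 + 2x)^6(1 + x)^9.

Coefficient of x^5 = Σ_{j} C(6,j)·2^j·C(9,5-j)·1^(5-j) for j from 0 to 5.
= 126 + 1512 + 5040 + 5760 + 2160 + 192 = 14790.

14790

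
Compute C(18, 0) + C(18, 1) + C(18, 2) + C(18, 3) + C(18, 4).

1 + 18 + 153 + 816 + 3060 = 4048.

4048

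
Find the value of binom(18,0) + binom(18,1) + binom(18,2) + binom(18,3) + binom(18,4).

1 + 18 + 153 + 816 + 3060 = 4048.

4048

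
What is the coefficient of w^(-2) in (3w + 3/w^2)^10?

12400290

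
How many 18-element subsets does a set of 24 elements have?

134596

C(24,18) = C(24,6) by symmetry.
C(24,6) = (24·23·22·21·20·19) / 6! = 96909120 / 720 = 134596.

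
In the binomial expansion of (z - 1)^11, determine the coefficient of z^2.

-55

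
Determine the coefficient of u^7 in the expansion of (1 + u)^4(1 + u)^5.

36

Coefficient of u^7 = Σ_{j} C(4,j)·C(5,7-j) for j from 2 to 4.
= 6 + 20 + 10 = 36.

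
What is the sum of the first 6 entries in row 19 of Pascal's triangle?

16664

1 + 19 + 171 + 969 + 3876 + 11628 = 16664.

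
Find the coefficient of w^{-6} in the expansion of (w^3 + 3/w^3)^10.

153090

General term: C(10,j)·(w^3)^j·(3/w^3)^(10-j), with w-exponent 3j − 3(10−j) = 6j − 30.
Set 6j − 30 = -6: j = 4.
C(10,4) = 210; 1^4 = 1; 3^6 = 729.
Coefficient = 210 · 1 · 729 = 153090.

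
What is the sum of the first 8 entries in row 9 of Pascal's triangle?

1 + 9 + 36 + 84 + 126 + 126 + 84 + 36 = 502.

502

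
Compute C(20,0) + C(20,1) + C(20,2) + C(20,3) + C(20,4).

6196

1 + 20 + 190 + 1140 + 4845 = 6196.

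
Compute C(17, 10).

C(17,10) = C(17,7) by symmetry.
C(17,7) = (17·16·15·14·13·12·11) / 7! = 98017920 / 5040 = 19448.

19448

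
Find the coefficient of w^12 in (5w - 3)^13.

The general term is C(13,j)·(5w)^j·(-3)^(13-j); the w^12 term has j = 12.
C(13,12) = 13.
Coefficient = C(13,12) · 5^12 · (-3)^1 = 13 · 244140625 · (-3) = -9521484375.

-9521484375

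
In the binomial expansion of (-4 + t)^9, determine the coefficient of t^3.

344064

The general term is C(9,j)·(-4)^j·(t)^(9-j); the t^3 term has j = 6.
C(9,6) = 84.
Coefficient = C(9,6) · (-4)^6 = 84 · 4096 = 344064.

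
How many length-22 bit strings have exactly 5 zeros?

26334

Choose the 5 positions: C(22,5) = 26334.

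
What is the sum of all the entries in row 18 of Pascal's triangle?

262144

The entries of row 18 sum to 2^18 = 262144.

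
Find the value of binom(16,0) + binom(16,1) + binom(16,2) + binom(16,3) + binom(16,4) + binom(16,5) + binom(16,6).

1 + 16 + 120 + 560 + 1820 + 4368 + 8008 = 14893.

14893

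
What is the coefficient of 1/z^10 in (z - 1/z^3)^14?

3003

General term: C(14,j)·(z)^j·(-1/z^3)^(14-j), with z-exponent 1j − 3(14−j) = 4j − 42.
Set 4j − 42 = -10: j = 8.
C(14,8) = 3003; 1^8 = 1; (-1)^6 = 1.
Coefficient = 3003 · 1 · 1 = 3003.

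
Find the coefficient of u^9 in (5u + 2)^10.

The general term is C(10,j)·(5u)^j·(2)^(10-j); the u^9 term has j = 9.
C(10,9) = 10.
Coefficient = C(10,9) · 5^9 · 2^1 = 10 · 1953125 · 2 = 39062500.

39062500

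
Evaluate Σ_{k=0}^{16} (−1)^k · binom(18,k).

17

The partial alternating sum Σ_{k=0}^{16} (−1)^k C(18,k) = (−1)^16 C(17,16) = 17.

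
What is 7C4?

C(7,4) = C(7,3) by symmetry.
C(7,3) = (7·6·5) / 3! = 210 / 6 = 35.

35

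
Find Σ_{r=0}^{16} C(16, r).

The entries of row 16 sum to 2^16 = 65536.

65536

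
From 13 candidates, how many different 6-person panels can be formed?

1716

This is C(13,6) = 1716.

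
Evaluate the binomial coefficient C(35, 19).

4059928950

C(35,19) = C(35,16) by symmetry.
C(35,16) = (35·34·33·32·31·30·29·28·27·26·25·24·23·22·21·20) / 16! = 84945040381058457600000 / 20922789888000 = 4059928950.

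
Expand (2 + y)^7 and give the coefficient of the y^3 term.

560

The general term is C(7,j)·(2)^j·(y)^(7-j); the y^3 term has j = 4.
C(7,4) = 35.
Coefficient = C(7,4) · 2^4 = 35 · 16 = 560.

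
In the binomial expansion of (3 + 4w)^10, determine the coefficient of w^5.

62705664

The general term is C(10,j)·(3)^j·(4w)^(10-j); the w^5 term has j = 5.
C(10,5) = 252.
Coefficient = C(10,5) · 3^5 · 4^5 = 252 · 243 · 1024 = 62705664.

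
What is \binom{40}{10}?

C(40,10) = (40·39·38·37·36·35·34·33·32·31) / 10! = 3075990524006400 / 3628800 = 847660528.

847660528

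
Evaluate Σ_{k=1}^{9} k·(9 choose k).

Differentiating (1+x)^9 and setting x=1: Σ k·C(9,k) = 9·2^8 = 2304.

2304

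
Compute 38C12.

2707475148

C(38,12) = (38·37·36·35·34·33·32·31·30·29·28·27) / 12! = 1296884927852236800 / 479001600 = 2707475148.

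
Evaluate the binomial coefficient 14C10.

1001

C(14,10) = C(14,4) by symmetry.
C(14,4) = (14·13·12·11) / 4! = 24024 / 24 = 1001.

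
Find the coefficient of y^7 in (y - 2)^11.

The general term is C(11,j)·(y)^j·(-2)^(11-j); the y^7 term has j = 7.
C(11,7) = 330.
Coefficient = C(11,7) · (-2)^4 = 330 · 16 = 5280.

5280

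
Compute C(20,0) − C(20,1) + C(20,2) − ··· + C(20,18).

The partial alternating sum Σ_{k=0}^{18} (−1)^k C(20,k) = (−1)^18 C(19,18) = 19.

19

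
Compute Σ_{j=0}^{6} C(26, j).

313912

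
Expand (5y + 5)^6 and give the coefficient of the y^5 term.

93750

The general term is C(6,j)·(5y)^j·(5)^(6-j); the y^5 term has j = 5.
C(6,5) = 6.
Coefficient = C(6,5) · 5^5 · 5^1 = 6 · 3125 · 5 = 93750.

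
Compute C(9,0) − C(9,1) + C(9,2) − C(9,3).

-56

The partial alternating sum Σ_{k=0}^{3} (−1)^k C(9,k) = (−1)^3 C(8,3) = -56.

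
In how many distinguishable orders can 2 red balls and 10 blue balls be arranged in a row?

Choose positions for the red balls: C(12,2) = 66.

66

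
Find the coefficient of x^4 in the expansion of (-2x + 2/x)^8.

7168

General term: C(8,j)·(-2x)^j·(2/x)^(8-j), with x-exponent 1j − 1(8−j) = 2j − 8.
Set 2j − 8 = 4: j = 6.
C(8,6) = 28; (-2)^6 = 64; 2^2 = 4.
Coefficient = 28 · 64 · 4 = 7168.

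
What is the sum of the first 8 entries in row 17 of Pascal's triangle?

1 + 17 + 136 + 680 + 2380 + 6188 + 12376 + 19448 = 41226.

41226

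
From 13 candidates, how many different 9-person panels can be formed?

715

This is C(13,9) = 715.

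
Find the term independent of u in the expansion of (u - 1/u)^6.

General term: C(6,j)·(u)^j·(-1/u)^(6-j), with u-exponent 1j − 1(6−j) = 2j − 6.
Set 2j − 6 = 0: j = 3.
C(6,3) = 20; 1^3 = 1; (-1)^3 = -1.
Coefficient = 20 · 1 · (-1) = -20.

-20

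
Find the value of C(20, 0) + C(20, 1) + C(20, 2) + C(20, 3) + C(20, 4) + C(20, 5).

21700

1 + 20 + 190 + 1140 + 4845 + 15504 = 21700.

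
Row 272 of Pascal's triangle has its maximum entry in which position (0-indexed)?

C(272,m) is maximized at m = 272/2 = 136.

136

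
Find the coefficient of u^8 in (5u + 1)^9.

The general term is C(9,j)·(5u)^j·(1)^(9-j); the u^8 term has j = 8.
C(9,8) = 9.
Coefficient = C(9,8) · 5^8 = 9 · 390625 = 3515625.

3515625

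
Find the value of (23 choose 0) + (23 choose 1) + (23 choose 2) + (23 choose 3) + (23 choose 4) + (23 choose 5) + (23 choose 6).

145499

1 + 23 + 253 + 1771 + 8855 + 33649 + 100947 = 145499.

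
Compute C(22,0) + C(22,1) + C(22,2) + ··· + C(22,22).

4194304

The entries of row 22 sum to 2^22 = 4194304.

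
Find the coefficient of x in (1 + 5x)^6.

The general term is C(6,j)·(1)^j·(5x)^(6-j); the x^1 term has j = 5.
C(6,5) = 6.
Coefficient = C(6,5) · 5^1 = 6 · 5 = 30.

30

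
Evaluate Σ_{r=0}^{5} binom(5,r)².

252

Σ C(5,r)² is the coefficient of x^5 in (1+x)^5(1+x)^5 = (1+x)^10, i.e. C(10,5) = 252.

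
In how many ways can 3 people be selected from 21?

1330

This is C(21,3) = 1330.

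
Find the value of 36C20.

7307872110

C(36,20) = C(36,16) by symmetry.
C(36,16) = (36·35·34·33·32·31·30·29·28·27·26·25·24·23·22·21) / 16! = 152901072685905223680000 / 20922789888000 = 7307872110.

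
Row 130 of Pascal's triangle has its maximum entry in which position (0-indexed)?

65

C(130,r) is maximized at r = 130/2 = 65.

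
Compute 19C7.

50388

C(19,7) = (19·18·17·16·15·14·13) / 7! = 253955520 / 5040 = 50388.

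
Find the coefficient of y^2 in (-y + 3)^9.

The general term is C(9,j)·(-y)^j·(3)^(9-j); the y^2 term has j = 2.
C(9,2) = 36.
Coefficient = C(9,2) · 3^7 = 36 · 2187 = 78732.

78732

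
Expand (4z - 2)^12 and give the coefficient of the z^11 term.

The general term is C(12,j)·(4z)^j·(-2)^(12-j); the z^11 term has j = 11.
C(12,11) = 12.
Coefficient = C(12,11) · 4^11 · (-2)^1 = 12 · 4194304 · (-2) = -100663296.

-100663296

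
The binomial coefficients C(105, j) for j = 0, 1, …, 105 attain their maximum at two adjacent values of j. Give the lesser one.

For odd n = 105, C(105,j) peaks at j = (n−1)/2 and (n+1)/2; the lesser is 52.

52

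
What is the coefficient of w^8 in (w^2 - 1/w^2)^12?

495

General term: C(12,j)·(w^2)^j·(-1/w^2)^(12-j), with w-exponent 2j − 2(12−j) = 4j − 24.
Set 4j − 24 = 8: j = 8.
C(12,8) = 495; 1^8 = 1; (-1)^4 = 1.
Coefficient = 495 · 1 · 1 = 495.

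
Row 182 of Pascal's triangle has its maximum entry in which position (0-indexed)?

91

C(182,i) is maximized at i = 182/2 = 91.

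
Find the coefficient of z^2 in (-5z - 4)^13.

-8178892800

The general term is C(13,j)·(-5z)^j·(-4)^(13-j); the z^2 term has j = 2.
C(13,2) = 78.
Coefficient = C(13,2) · (-5)^2 · (-4)^11 = 78 · 25 · (-4194304) = -8178892800.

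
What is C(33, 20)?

573166440

C(33,20) = C(33,13) by symmetry.
C(33,13) = (33·32·31·30·29·28·27·26·25·24·23·22·21) / 13! = 3569119343741952000 / 6227020800 = 573166440.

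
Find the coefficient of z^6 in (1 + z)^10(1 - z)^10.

Coefficient of z^6 = Σ_{j} C(10,j)·1^j·C(10,6-j)·(-1)^(6-j) for j from 0 to 6.
= 210 + (-2520) + 9450 + (-14400) + 9450 + (-2520) + 210 = -120.

-120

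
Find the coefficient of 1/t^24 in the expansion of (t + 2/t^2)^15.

860160

General term: C(15,j)·(t)^j·(2/t^2)^(15-j), with t-exponent 1j − 2(15−j) = 3j − 30.
Set 3j − 30 = -24: j = 2.
C(15,2) = 105; 1^2 = 1; 2^13 = 8192.
Coefficient = 105 · 1 · 8192 = 860160.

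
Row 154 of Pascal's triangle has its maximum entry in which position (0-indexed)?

77

C(154,k) is maximized at k = 154/2 = 77.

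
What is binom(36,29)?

8347680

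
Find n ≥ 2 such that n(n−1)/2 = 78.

13

n(n−1)/2 = 78 ⇒ n(n−1) = 156. Since 13·12 = 156, n = 13.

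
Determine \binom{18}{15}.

C(18,15) = C(18,3) by symmetry.
C(18,3) = (18·17·16) / 3! = 4896 / 6 = 816.

816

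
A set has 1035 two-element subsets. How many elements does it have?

n(n−1)/2 = 1035 ⇒ n(n−1) = 2070. Since 46·45 = 2070, n = 46.

46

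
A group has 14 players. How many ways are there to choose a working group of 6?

This is C(14,6) = 3003.

3003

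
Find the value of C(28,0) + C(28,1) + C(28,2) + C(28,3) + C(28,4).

24158

1 + 28 + 378 + 3276 + 20475 = 24158.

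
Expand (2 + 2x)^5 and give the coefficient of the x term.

The general term is C(5,j)·(2)^j·(2x)^(5-j); the x^1 term has j = 4.
C(5,4) = 5.
Coefficient = C(5,4) · 2^4 · 2^1 = 5 · 16 · 2 = 160.

160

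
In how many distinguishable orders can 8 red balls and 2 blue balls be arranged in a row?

Choose positions for the red balls: C(10,8) = 45.

45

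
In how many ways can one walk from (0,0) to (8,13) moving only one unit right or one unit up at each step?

203490

Each path is a sequence of 21 steps with 8 rights: C(21,8) = 203490.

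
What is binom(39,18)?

C(39,18) = (39·38·37·36·35·34·33·32·31·30·29·28·27·26·25·24·23·22) / 18! = 399246543793282239774720000 / 6402373705728000 = 62359143990.

62359143990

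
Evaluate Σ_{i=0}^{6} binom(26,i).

313912

1 + 26 + 325 + 2600 + 14950 + 65780 + 230230 = 313912.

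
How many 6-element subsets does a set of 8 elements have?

28

C(8,6) = C(8,2) by symmetry.
C(8,2) = (8·7) / 2! = 56 / 2 = 28.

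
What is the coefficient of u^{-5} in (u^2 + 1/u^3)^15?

6435

General term: C(15,j)·(u^2)^j·(1/u^3)^(15-j), with u-exponent 2j − 3(15−j) = 5j − 45.
Set 5j − 45 = -5: j = 8.
C(15,8) = 6435; 1^8 = 1; 1^7 = 1.
Coefficient = 6435 · 1 · 1 = 6435.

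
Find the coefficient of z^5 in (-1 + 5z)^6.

-18750

The general term is C(6,j)·(-1)^j·(5z)^(6-j); the z^5 term has j = 1.
C(6,1) = 6.
Coefficient = C(6,1) · (-1)^1 · 5^5 = 6 · (-1) · 3125 = -18750.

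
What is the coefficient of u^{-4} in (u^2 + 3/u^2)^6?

1215

General term: C(6,j)·(u^2)^j·(3/u^2)^(6-j), with u-exponent 2j − 2(6−j) = 4j − 12.
Set 4j − 12 = -4: j = 2.
C(6,2) = 15; 1^2 = 1; 3^4 = 81.
Coefficient = 15 · 1 · 81 = 1215.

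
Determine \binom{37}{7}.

10295472

C(37,7) = (37·36·35·34·33·32·31) / 7! = 51889178880 / 5040 = 10295472.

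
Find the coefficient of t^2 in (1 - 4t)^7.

336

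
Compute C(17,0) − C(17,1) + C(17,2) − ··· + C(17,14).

The partial alternating sum Σ_{k=0}^{14} (−1)^k C(17,k) = (−1)^14 C(16,14) = 120.

120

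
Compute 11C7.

330

C(11,7) = C(11,4) by symmetry.
C(11,4) = (11·10·9·8) / 4! = 7920 / 24 = 330.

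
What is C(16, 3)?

C(16,3) = (16·15·14) / 3! = 3360 / 6 = 560.

560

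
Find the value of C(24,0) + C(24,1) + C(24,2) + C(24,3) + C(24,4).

12951

1 + 24 + 276 + 2024 + 10626 = 12951.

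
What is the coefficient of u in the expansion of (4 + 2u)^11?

23068672

The general term is C(11,j)·(4)^j·(2u)^(11-j); the u^1 term has j = 10.
C(11,10) = 11.
Coefficient = C(11,10) · 4^10 · 2^1 = 11 · 1048576 · 2 = 23068672.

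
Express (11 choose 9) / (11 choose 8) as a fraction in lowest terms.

1/3

C(n,k+1)/C(n,k) = (n−k)/(k+1) = (11−8)/(8+1) = 3/9 = 1/3.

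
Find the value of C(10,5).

252

C(10,5) = (10·9·8·7·6) / 5! = 30240 / 120 = 252.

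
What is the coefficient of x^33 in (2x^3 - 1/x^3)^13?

General term: C(13,j)·(2x^3)^j·(-1/x^3)^(13-j), with x-exponent 3j − 3(13−j) = 6j − 39.
Set 6j − 39 = 33: j = 12.
C(13,12) = 13; 2^12 = 4096; (-1)^1 = -1.
Coefficient = 13 · 4096 · (-1) = -53248.

-53248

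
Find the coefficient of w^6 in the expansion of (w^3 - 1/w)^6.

General term: C(6,j)·(w^3)^j·(-1/w)^(6-j), with w-exponent 3j − 1(6−j) = 4j − 6.
Set 4j − 6 = 6: j = 3.
C(6,3) = 20; 1^3 = 1; (-1)^3 = -1.
Coefficient = 20 · 1 · (-1) = -20.

-20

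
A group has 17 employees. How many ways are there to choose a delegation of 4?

This is C(17,4) = 2380.

2380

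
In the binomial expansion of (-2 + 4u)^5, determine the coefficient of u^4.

-2560

The general term is C(5,j)·(-2)^j·(4u)^(5-j); the u^4 term has j = 1.
C(5,1) = 5.
Coefficient = C(5,1) · (-2)^1 · 4^4 = 5 · (-2) · 256 = -2560.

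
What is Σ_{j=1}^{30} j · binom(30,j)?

16106127360

Since j·C(30,j) = 30·C(29,j−1), the sum is 30·2^29 = 30·536870912 = 16106127360.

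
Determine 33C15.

C(33,15) = (33·32·31·30·29·28·27·26·25·24·23·22·21·20·19) / 15! = 1356265350621941760000 / 1307674368000 = 1037158320.

1037158320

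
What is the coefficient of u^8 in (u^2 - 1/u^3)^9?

36

General term: C(9,j)·(u^2)^j·(-1/u^3)^(9-j), with u-exponent 2j − 3(9−j) = 5j − 27.
Set 5j − 27 = 8: j = 7.
C(9,7) = 36; 1^7 = 1; (-1)^2 = 1.
Coefficient = 36 · 1 · 1 = 36.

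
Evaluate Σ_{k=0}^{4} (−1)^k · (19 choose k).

3060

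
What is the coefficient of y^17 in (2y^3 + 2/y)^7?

896

General term: C(7,j)·(2y^3)^j·(2/y)^(7-j), with y-exponent 3j − 1(7−j) = 4j − 7.
Set 4j − 7 = 17: j = 6.
C(7,6) = 7; 2^6 = 64; 2^1 = 2.
Coefficient = 7 · 64 · 2 = 896.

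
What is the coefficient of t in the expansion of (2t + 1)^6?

12

The general term is C(6,j)·(2t)^j·(1)^(6-j); the t^1 term has j = 1.
C(6,1) = 6.
Coefficient = C(6,1) · 2^1 = 6 · 2 = 12.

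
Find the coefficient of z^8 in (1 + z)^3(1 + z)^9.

495

Coefficient of z^8 = Σ_{j} C(3,j)·C(9,8-j) for j from 0 to 3.
= 9 + 108 + 252 + 126 = 495.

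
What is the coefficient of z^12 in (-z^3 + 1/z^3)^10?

-120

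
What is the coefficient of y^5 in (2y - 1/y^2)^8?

-1024

General term: C(8,j)·(2y)^j·(-1/y^2)^(8-j), with y-exponent 1j − 2(8−j) = 3j − 16.
Set 3j − 16 = 5: j = 7.
C(8,7) = 8; 2^7 = 128; (-1)^1 = -1.
Coefficient = 8 · 128 · (-1) = -1024.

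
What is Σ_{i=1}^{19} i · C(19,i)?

4980736

Differentiating (1+x)^19 and setting x=1: Σ i·C(19,i) = 19·2^18 = 4980736.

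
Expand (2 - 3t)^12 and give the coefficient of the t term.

The general term is C(12,j)·(2)^j·(-3t)^(12-j); the t^1 term has j = 11.
C(12,11) = 12.
Coefficient = C(12,11) · 2^11 · (-3)^1 = 12 · 2048 · (-3) = -73728.

-73728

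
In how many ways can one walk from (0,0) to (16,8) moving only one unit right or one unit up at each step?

Each path is a sequence of 24 steps with 16 rights: C(24,16) = 735471.

735471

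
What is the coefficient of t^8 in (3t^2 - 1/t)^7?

General term: C(7,j)·(3t^2)^j·(-1/t)^(7-j), with t-exponent 2j − 1(7−j) = 3j − 7.
Set 3j − 7 = 8: j = 5.
C(7,5) = 21; 3^5 = 243; (-1)^2 = 1.
Coefficient = 21 · 243 · 1 = 5103.

5103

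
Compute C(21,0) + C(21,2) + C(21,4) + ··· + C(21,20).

1048576

Even-i terms of row 21 sum to 2^20 = 1048576.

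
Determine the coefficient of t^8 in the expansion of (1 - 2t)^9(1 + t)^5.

2112

Coefficient of t^8 = Σ_{j} C(9,j)·(-2)^j·C(5,8-j)·1^(8-j) for j from 3 to 8.
= (-672) + 10080 + (-40320) + 53760 + (-23040) + 2304 = 2112.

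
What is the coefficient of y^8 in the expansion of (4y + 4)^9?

2359296

The general term is C(9,j)·(4y)^j·(4)^(9-j); the y^8 term has j = 8.
C(9,8) = 9.
Coefficient = C(9,8) · 4^8 · 4^1 = 9 · 65536 · 4 = 2359296.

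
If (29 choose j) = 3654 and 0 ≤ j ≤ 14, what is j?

C(29,j) increases on 0 ≤ j ≤ 14. C(29,2) = 406 and C(29,3) = 3654, so j = 3.

3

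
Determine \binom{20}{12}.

125970

C(20,12) = C(20,8) by symmetry.
C(20,8) = (20·19·18·17·16·15·14·13) / 8! = 5079110400 / 40320 = 125970.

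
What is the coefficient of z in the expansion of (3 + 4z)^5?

1620

The general term is C(5,j)·(3)^j·(4z)^(5-j); the z^1 term has j = 4.
C(5,4) = 5.
Coefficient = C(5,4) · 3^4 · 4^1 = 5 · 81 · 4 = 1620.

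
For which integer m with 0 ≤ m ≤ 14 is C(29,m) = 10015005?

C(29,m) increases on 0 ≤ m ≤ 14. C(29,8) = 4292145 and C(29,9) = 10015005, so m = 9.

9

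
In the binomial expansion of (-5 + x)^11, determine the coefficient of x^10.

The general term is C(11,j)·(-5)^j·(x)^(11-j); the x^10 term has j = 1.
C(11,1) = 11.
Coefficient = C(11,1) · (-5)^1 = 11 · (-5) = -55.

-55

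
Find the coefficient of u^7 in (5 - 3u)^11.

The general term is C(11,j)·(5)^j·(-3u)^(11-j); the u^7 term has j = 4.
C(11,4) = 330.
Coefficient = C(11,4) · 5^4 · (-3)^7 = 330 · 625 · (-2187) = -451068750.

-451068750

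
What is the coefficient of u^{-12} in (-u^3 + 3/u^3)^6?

-1458

General term: C(6,j)·(-u^3)^j·(3/u^3)^(6-j), with u-exponent 3j − 3(6−j) = 6j − 18.
Set 6j − 18 = -12: j = 1.
C(6,1) = 6; (-1)^1 = -1; 3^5 = 243.
Coefficient = 6 · (-1) · 243 = -1458.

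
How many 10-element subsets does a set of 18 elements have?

C(18,10) = C(18,8) by symmetry.
C(18,8) = (18·17·16·15·14·13·12·11) / 8! = 1764322560 / 40320 = 43758.

43758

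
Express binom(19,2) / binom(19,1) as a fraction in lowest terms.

C(n,k+1)/C(n,k) = (n−k)/(k+1) = (19−1)/(1+1) = 18/2 = 9.

9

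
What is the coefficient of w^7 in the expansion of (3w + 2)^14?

960740352

The general term is C(14,j)·(3w)^j·(2)^(14-j); the w^7 term has j = 7.
C(14,7) = 3432.
Coefficient = C(14,7) · 3^7 · 2^7 = 3432 · 2187 · 128 = 960740352.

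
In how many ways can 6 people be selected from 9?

This is C(9,6) = 84.

84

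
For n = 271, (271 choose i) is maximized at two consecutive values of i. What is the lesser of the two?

For odd n = 271, C(271,i) peaks at i = (n−1)/2 and (n+1)/2; the lesser is 135.

135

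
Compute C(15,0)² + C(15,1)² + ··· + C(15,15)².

Σ C(15,j)² is the coefficient of x^15 in (1+x)^15(1+x)^15 = (1+x)^30, i.e. C(30,15) = 155117520.

155117520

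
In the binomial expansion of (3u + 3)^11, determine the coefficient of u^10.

The general term is C(11,j)·(3u)^j·(3)^(11-j); the u^10 term has j = 10.
C(11,10) = 11.
Coefficient = C(11,10) · 3^10 · 3^1 = 11 · 59049 · 3 = 1948617.

1948617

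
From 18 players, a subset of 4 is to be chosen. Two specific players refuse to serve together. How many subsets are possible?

2940

All 4-subsets: C(18,4) = 3060. Those containing both fixed elements: C(16,2) = 120.
3060 − 120 = 2940.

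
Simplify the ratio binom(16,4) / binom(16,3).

13/4

C(n,k+1)/C(n,k) = (n−k)/(k+1) = (16−3)/(3+1) = 13/4.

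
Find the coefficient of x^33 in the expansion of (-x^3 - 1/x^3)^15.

General term: C(15,j)·(-x^3)^j·(-1/x^3)^(15-j), with x-exponent 3j − 3(15−j) = 6j − 45.
Set 6j − 45 = 33: j = 13.
C(15,13) = 105; (-1)^13 = -1; (-1)^2 = 1.
Coefficient = 105 · (-1) · 1 = -105.

-105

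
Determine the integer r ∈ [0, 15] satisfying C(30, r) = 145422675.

C(30,r) increases on 0 ≤ r ≤ 15. C(30,13) = 119759850 and C(30,14) = 145422675, so r = 14.

14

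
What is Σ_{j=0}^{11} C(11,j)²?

By Vandermonde's identity, Σ C(11,j)² = C(22,11) = 705432.

705432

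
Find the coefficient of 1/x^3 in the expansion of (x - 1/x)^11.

General term: C(11,j)·(x)^j·(-1/x)^(11-j), with x-exponent 1j − 1(11−j) = 2j − 11.
Set 2j − 11 = -3: j = 4.
C(11,4) = 330; 1^4 = 1; (-1)^7 = -1.
Coefficient = 330 · 1 · (-1) = -330.

-330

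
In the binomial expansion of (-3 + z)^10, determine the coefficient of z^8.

The general term is C(10,j)·(-3)^j·(z)^(10-j); the z^8 term has j = 2.
C(10,2) = 45.
Coefficient = C(10,2) · (-3)^2 = 45 · 9 = 405.

405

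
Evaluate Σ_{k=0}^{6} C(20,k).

60460

1 + 20 + 190 + 1140 + 4845 + 15504 + 38760 = 60460.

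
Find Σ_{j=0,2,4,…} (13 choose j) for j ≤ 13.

Even-j terms of row 13 sum to 2^12 = 4096.

4096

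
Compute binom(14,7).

C(14,7) = (14·13·12·11·10·9·8) / 7! = 17297280 / 5040 = 3432.

3432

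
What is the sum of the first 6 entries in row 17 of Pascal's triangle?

1 + 17 + 136 + 680 + 2380 + 6188 = 9402.

9402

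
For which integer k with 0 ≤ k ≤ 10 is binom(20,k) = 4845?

C(20,k) increases on 0 ≤ k ≤ 10. C(20,3) = 1140 and C(20,4) = 4845, so k = 4.

4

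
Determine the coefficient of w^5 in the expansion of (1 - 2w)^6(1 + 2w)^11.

512

Coefficient of w^5 = Σ_{j} C(6,j)·(-2)^j·C(11,5-j)·2^(5-j) for j from 0 to 5.
= 14784 + (-63360) + 79200 + (-35200) + 5280 + (-192) = 512.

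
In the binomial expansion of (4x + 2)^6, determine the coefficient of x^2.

3840

The general term is C(6,j)·(4x)^j·(2)^(6-j); the x^2 term has j = 2.
C(6,2) = 15.
Coefficient = C(6,2) · 4^2 · 2^4 = 15 · 16 · 16 = 3840.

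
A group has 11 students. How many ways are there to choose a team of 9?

This is C(11,9) = 55.

55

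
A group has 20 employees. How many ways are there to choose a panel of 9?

This is C(20,9) = 167960.

167960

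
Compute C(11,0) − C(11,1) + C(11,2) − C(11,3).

The partial alternating sum Σ_{k=0}^{3} (−1)^k C(11,k) = (−1)^3 C(10,3) = -120.

-120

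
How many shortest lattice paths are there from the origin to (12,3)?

Each path is a sequence of 15 steps with 12 rights: C(15,12) = 455.

455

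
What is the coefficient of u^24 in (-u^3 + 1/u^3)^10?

General term: C(10,j)·(-u^3)^j·(1/u^3)^(10-j), with u-exponent 3j − 3(10−j) = 6j − 30.
Set 6j − 30 = 24: j = 9.
C(10,9) = 10; (-1)^9 = -1; 1^1 = 1.
Coefficient = 10 · (-1) · 1 = -10.

-10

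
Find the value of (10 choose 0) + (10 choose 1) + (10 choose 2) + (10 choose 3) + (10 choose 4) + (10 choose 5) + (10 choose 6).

1 + 10 + 45 + 120 + 210 + 252 + 210 = 848.

848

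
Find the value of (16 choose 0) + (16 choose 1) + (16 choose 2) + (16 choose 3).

1 + 16 + 120 + 560 = 697.

697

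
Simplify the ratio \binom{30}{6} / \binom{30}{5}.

25/6

C(n,k+1)/C(n,k) = (n−k)/(k+1) = (30−5)/(5+1) = 25/6.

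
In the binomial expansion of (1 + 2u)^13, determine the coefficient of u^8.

329472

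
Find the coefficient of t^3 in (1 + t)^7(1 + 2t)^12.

4147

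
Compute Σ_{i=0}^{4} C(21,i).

7547

1 + 21 + 210 + 1330 + 5985 = 7547.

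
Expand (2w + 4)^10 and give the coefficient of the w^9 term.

20480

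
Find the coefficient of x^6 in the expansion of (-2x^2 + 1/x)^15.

-823680

General term: C(15,j)·(-2x^2)^j·(1/x)^(15-j), with x-exponent 2j − 1(15−j) = 3j − 15.
Set 3j − 15 = 6: j = 7.
C(15,7) = 6435; (-2)^7 = -128; 1^8 = 1.
Coefficient = 6435 · (-128) · 1 = -823680.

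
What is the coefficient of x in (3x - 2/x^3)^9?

314928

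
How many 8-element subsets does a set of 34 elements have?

18156204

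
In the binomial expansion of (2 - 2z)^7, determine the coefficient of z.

The general term is C(7,j)·(2)^j·(-2z)^(7-j); the z^1 term has j = 6.
C(7,6) = 7.
Coefficient = C(7,6) · 2^6 · (-2)^1 = 7 · 64 · (-2) = -896.

-896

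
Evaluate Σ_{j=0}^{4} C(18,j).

4048

1 + 18 + 153 + 816 + 3060 = 4048.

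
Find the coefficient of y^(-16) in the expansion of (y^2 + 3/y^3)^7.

General term: C(7,j)·(y^2)^j·(3/y^3)^(7-j), with y-exponent 2j − 3(7−j) = 5j − 21.
Set 5j − 21 = -16: j = 1.
C(7,1) = 7; 1^1 = 1; 3^6 = 729.
Coefficient = 7 · 1 · 729 = 5103.

5103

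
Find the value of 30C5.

142506

C(30,5) = (30·29·28·27·26) / 5! = 17100720 / 120 = 142506.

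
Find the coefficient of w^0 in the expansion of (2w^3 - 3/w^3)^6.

General term: C(6,j)·(2w^3)^j·(-3/w^3)^(6-j), with w-exponent 3j − 3(6−j) = 6j − 18.
Set 6j − 18 = 0: j = 3.
C(6,3) = 20; 2^3 = 8; (-3)^3 = -27.
Coefficient = 20 · 8 · (-27) = -4320.

-4320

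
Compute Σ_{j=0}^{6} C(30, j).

768212

1 + 30 + 435 + 4060 + 27405 + 142506 + 593775 = 768212.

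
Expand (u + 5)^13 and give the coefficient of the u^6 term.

134062500

The general term is C(13,j)·(u)^j·(5)^(13-j); the u^6 term has j = 6.
C(13,6) = 1716.
Coefficient = C(13,6) · 5^7 = 1716 · 78125 = 134062500.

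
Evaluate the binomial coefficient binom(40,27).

12033222880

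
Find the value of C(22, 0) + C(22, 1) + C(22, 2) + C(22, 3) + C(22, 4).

1 + 22 + 231 + 1540 + 7315 = 9109.

9109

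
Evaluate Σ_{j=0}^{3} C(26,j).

2952

1 + 26 + 325 + 2600 = 2952.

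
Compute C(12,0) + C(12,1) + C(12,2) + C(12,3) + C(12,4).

1 + 12 + 66 + 220 + 495 = 794.

794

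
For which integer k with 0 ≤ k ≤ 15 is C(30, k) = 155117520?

C(30,k) increases on 0 ≤ k ≤ 15. C(30,14) = 145422675 and C(30,15) = 155117520, so k = 15.

15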